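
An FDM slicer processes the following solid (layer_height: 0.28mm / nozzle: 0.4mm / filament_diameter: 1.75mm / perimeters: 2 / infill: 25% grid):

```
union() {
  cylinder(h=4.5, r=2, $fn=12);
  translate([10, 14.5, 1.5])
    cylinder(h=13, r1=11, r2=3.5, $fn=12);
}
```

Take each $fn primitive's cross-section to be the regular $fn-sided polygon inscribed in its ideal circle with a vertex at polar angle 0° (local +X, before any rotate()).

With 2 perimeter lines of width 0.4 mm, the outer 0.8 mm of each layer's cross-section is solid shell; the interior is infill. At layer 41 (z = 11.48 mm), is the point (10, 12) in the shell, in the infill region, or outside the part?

infill

At z = 11.48 mm: the cylinder is absent (z outside [0, 4.5]); the cone at (10, 14.5) contributes a regular 12-gon of circumradius 5.242 (interpolated between r1=11 and r2=3.5 at t=0.768); Combining (union): only the cone at (10, 14.5) is present, so the union is just that shape — 1 connected region. Overall, the cross-section is a single solid region. The nearest boundary edge runs (10.00, 9.26)→(12.62, 9.96); distance from the point to it = 2.65 mm. The point is inside the cross-section and 2.65 mm from the nearest boundary — more than the 0.8 mm shell width (2 × 0.4), so it's in the infill interior.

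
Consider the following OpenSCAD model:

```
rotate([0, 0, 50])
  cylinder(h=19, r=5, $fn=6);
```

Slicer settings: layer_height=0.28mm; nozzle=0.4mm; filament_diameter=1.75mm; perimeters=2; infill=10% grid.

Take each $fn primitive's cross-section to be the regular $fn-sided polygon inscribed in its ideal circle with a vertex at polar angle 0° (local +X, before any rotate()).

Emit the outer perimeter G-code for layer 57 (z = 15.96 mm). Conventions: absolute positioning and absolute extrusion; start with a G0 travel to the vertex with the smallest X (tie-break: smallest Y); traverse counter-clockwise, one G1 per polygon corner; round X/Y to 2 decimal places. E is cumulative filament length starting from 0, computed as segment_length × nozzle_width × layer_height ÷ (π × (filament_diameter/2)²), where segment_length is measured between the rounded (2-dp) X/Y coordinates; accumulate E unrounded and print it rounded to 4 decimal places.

G0 X-4.92 Y0.87 Z15.96
G1 X-3.21 Y-3.83 E0.2329
G1 X1.71 Y-4.70 E0.4655
G1 X4.92 Y-0.87 E0.6982
G1 X3.21 Y3.83 E0.9311
G1 X-1.71 Y4.70 E1.1638
G1 X-4.92 Y0.87 E1.3965

At z = 15.96 mm: the cylinder: section is a regular 6-gon, circumradius r=5; (whole slice rotated 50° about Z — lengths, areas and connectivity unchanged). The outline is a single polygon with 6 vertices. Extrusion per mm of travel: 0.4 × 0.28 / (π × 0.875²) = 0.046564. Accumulating E over each segment gives final E = 1.3965.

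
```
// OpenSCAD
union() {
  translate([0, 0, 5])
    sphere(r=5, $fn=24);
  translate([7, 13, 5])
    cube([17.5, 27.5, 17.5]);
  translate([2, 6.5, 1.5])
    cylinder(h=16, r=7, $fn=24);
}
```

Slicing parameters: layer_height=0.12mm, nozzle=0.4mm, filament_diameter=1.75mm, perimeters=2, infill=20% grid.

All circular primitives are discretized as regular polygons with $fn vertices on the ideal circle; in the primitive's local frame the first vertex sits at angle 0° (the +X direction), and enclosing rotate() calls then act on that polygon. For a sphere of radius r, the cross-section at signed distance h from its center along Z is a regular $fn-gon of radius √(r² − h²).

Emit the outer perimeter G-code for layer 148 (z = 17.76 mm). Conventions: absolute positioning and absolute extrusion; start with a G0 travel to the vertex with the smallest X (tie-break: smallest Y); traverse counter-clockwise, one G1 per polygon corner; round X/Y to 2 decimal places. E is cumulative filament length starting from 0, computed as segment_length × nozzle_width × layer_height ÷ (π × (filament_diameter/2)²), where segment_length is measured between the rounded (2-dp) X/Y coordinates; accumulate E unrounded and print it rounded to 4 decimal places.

At z = 17.76 mm: the sphere is absent (|z−center|=12.760 > r=5); the cube at (7, 13) is present — its section is the full 17.5×27.5 rectangle; the cylinder at (2, 6.5) is not intersected at this z (z outside [1.5, 17.5]); Merging all regions: only the 17.5×27.5 cube at (7, 13) is present, so the union is just that shape — 1 connected region. The outline is a single polygon with 4 vertices. Extrusion per mm of travel: 0.4 × 0.12 / (π × 0.875²) = 0.019956. Accumulating E over each segment gives final E = 1.7960.

G0 X7.00 Y13.00 Z17.76
G1 X24.50 Y13.00 E0.3492
G1 X24.50 Y40.50 E0.8980
G1 X7.00 Y40.50 E1.2473
G1 X7.00 Y13.00 E1.7960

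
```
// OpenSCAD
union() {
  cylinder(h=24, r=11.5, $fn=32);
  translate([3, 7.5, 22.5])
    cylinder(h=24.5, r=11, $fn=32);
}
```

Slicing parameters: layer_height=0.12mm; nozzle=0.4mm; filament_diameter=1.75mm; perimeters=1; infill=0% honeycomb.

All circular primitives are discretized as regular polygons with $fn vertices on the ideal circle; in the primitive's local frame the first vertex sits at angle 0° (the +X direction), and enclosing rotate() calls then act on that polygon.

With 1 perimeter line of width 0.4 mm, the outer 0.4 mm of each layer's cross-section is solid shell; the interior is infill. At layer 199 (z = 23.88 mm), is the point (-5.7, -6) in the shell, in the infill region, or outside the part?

At z = 23.88 mm: the cylinder: section is a regular 32-gon, circumradius r=11.5; the r=11 cylinder at (3, 7.5) gives a regular 32-gon of circumradius 11 (constant along its height); Combining (union): the regions partially overlap (shared area 217.71 mm²), so overlapping operands fuse into one piece — 1 connected region. Overall, the cross-section is a single solid region. The nearest boundary edge runs (-6.39, -9.56)→(-8.13, -8.13); distance from the point to it = 3.19 mm. The point is inside the cross-section and 3.19 mm from the nearest boundary — more than the 0.4 mm shell width (1 × 0.4), so it's in the infill interior.

infill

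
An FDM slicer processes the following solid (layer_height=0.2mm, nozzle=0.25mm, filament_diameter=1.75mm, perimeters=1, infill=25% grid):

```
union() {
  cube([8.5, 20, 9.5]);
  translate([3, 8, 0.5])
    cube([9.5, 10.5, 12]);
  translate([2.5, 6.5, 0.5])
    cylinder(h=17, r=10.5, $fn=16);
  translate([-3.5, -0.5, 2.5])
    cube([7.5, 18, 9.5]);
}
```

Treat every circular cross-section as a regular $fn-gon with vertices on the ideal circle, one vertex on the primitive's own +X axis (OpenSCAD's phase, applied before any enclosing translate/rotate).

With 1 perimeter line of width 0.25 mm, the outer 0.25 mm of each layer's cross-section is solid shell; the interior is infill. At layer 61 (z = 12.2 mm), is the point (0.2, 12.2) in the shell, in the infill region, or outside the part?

At z = 12.2 mm: the cube is absent (z outside [0, 9.5]); the cube at (3, 8) (footprint 9.5×10.5) is included at this height; the r=10.5 cylinder at (2.5, 6.5) contributes a regular 16-gon of circumradius 10.5; the cube at (-3.5, -0.5) does not reach this height (z outside [2.5, 12]); Merging all regions: the regions partially overlap (shared area 64.28 mm²), so overlapping operands fuse into one piece — 1 connected region. Overall, the cross-section is a single solid region. The nearest boundary edge runs (-1.52, 16.20)→(2.50, 17.00); distance from the point to it = 4.26 mm. The point is inside the cross-section and 4.26 mm from the nearest boundary — more than the 0.25 mm shell width (1 × 0.25), so it's in the infill interior.

infill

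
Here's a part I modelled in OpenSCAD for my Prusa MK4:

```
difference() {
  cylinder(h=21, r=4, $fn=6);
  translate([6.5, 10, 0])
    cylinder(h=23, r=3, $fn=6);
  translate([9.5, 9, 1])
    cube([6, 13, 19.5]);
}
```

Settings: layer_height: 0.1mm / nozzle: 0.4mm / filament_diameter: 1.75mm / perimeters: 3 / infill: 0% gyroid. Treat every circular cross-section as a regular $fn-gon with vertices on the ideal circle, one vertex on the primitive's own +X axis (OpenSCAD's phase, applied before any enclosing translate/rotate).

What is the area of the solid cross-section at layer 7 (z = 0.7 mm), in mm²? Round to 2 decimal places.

41.57 mm²

At z = 0.7 mm: the r=4 cylinder contributes a regular 6-gon of circumradius 4 (area = (6/2)·4.000²·sin(360°/6) = 41.57 mm²); the cylinder at (6.5, 10): section is a regular 6-gon, circumradius r=3 (area = (6/2)·3.000²·sin(360°/6) = 23.38 mm²); the cube at (9.5, 9) is not intersected at this z (z outside [1, 20.5]); After the difference (first − rest): starting from the r=4 cylinder (41.57 mm²), the r=3 cylinder at (6.5, 10) misses the remaining region (no effect) — area = 41.57 mm². Overall, the cross-section is a single solid region. Net area = 41.57 mm².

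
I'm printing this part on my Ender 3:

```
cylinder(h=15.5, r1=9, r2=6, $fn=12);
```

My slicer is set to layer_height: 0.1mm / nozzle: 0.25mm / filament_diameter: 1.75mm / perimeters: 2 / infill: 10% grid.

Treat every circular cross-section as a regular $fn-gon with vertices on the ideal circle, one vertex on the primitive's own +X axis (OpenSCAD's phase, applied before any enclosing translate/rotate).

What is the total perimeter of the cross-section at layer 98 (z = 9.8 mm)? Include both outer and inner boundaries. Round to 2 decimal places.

44.12 mm

At z = 9.8 mm: the cone (r1=9→r2=6) has section circumradius 7.103 here — a regular 12-gon (perimeter = 2·12·7.103·sin(180°/12) = 44.12 mm). Overall, the cross-section is a single solid region. Total boundary length (outer) = 44.12 mm.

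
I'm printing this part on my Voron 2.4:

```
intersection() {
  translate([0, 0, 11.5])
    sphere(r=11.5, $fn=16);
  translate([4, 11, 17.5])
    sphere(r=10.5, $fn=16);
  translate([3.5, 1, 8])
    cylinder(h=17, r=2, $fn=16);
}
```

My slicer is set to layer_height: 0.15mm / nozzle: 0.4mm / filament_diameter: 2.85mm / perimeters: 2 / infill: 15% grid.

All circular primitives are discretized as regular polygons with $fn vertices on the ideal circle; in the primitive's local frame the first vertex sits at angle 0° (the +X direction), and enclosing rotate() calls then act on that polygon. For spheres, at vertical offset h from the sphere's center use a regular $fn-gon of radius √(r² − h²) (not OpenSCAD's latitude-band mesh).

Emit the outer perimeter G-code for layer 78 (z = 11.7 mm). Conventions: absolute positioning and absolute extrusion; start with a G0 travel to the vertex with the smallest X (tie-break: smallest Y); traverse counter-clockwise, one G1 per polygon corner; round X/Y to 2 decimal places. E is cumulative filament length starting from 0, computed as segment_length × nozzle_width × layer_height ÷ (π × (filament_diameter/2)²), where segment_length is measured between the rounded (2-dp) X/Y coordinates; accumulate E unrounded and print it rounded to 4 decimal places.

G0 X2.33 Y2.58 Z11.70
G1 X4.00 Y2.25 E0.0160
G1 X4.90 Y2.43 E0.0246
G1 X4.27 Y2.85 E0.0318
G1 X3.50 Y3.00 E0.0391
G1 X2.73 Y2.85 E0.0465
G1 X2.33 Y2.58 E0.0511

At z = 11.7 mm: the r=11.5 sphere slices to a regular 16-gon of circumradius 11.498 (√(r²−h²) with h=0.2 from center); the r=10.5 sphere at (4, 11) contributes a regular 16-gon of circumradius √(10.5²−5.8²) = 8.753; the cylinder at (3.5, 1): section is a regular 16-gon, circumradius r=2; Taking the intersection: the r=10.5 sphere at (4, 11) partially overlaps the r=11.5 sphere; clipping to the common part keeps 92.37 mm²; the r=2 cylinder at (3.5, 1) partially overlaps the running intersection; clipping to the common part keeps 1.11 mm² — 1 connected region. The outline is a single polygon with 6 vertices. Extrusion per mm of travel: 0.4 × 0.15 / (π × 1.425²) = 0.009405. Accumulating E over each segment gives final E = 0.0511.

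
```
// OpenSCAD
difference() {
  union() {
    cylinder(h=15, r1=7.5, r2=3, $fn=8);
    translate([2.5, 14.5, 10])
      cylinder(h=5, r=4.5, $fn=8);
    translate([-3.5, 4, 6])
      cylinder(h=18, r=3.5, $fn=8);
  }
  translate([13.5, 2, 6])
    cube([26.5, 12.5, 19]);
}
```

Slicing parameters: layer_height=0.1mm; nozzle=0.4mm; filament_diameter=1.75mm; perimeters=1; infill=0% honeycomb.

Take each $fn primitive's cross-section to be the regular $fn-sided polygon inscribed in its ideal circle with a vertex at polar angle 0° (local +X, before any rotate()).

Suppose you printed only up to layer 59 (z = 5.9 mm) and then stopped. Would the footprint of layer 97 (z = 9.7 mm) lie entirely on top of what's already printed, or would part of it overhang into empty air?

Compare the two slices. At z = 5.9: the cone (r1=7.5→r2=3) has section circumradius 5.730 here — a regular 8-gon (area = (8/2)·5.730²·sin(360°/8) = 92.87 mm²); the cylinder at (2.5, 14.5) does not reach this height (z outside [10, 15]); the cylinder at (-3.5, 4) is not intersected at this z (z outside [6, 24]); Merging all regions: only the cone is present, so the union is just that shape — area = 92.87 mm²; the cube at (13.5, 2) does not reach this height (z outside [6, 25]); After the difference (first − rest): none of the subtracted shapes is present at this height, so that combined region is unchanged — area = 92.87 mm². At z = 9.7: the cone contributes a regular 8-gon of circumradius 4.590 (interpolated between r1=7.5 and r2=3 at t=0.647) (area = (8/2)·4.590²·sin(360°/8) = 59.59 mm²); the cylinder at (2.5, 14.5) does not reach this height (z outside [10, 15]); the cylinder at (-3.5, 4): section is a regular 8-gon, circumradius r=3.5 (area = (8/2)·3.500²·sin(360°/8) = 34.65 mm²); Combining (union): the regions partially overlap — summed areas 94.24 mm² minus the doubly-counted overlap 8.87 mm² gives 85.37 mm² — area = 85.37 mm²; the cube at (13.5, 2) is present — its section is the full 26.5×12.5 rectangle (area 331.25 mm²); Subtracting the remaining from the first: starting from that combined region (85.37 mm²), the 26.5×12.5 cube at (13.5, 2) misses the remaining region (no effect) — area = 85.37 mm². Checking containment: at z = 9.7 the cross-section extends beyond the z = 5.9 cross-section by about 19.09 mm².

part overhangs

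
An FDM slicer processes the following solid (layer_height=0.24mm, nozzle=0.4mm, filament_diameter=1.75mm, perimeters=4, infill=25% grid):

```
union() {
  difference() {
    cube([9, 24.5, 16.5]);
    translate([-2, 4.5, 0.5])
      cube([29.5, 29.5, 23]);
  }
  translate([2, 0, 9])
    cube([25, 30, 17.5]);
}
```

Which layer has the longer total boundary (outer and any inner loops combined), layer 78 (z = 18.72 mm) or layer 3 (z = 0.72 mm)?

layer 78 (z = 18.72 mm)

Layer 78 (z = 18.72): the cube is absent (z outside [0, 16.5]); the cube at (-2, 4.5) is present — its section is the full 29.5×29.5 rectangle (perimeter 118.00 mm); After the difference (first − rest): the first operand is absent here, so nothing remains; the cube at (2, 0) (footprint 25×30) is included at this height (perimeter 110.00 mm); Combining (union): only the 25×30 cube at (2, 0) is present, so the union is just that shape — boundary = 110.00 mm. So its perimeter = 110.00 mm. Layer 3 (z = 0.72): the cube is present — its section is the full 9×24.5 rectangle (perimeter 67.00 mm); the cube at (-2, 4.5) is present — its section is the full 29.5×29.5 rectangle (perimeter 118.00 mm); After the difference (first − rest): starting from the 9×24.5 cube, the 29.5×29.5 cube at (-2, 4.5) partially overlaps it — only the 180.00 mm² overlap (of its 870.25 mm²) is removed, clipping the outline — boundary = 27.00 mm; the cube at (2, 0) is not intersected at this z (z outside [9, 26.5]); Merging all regions: only that combined region is present, so the union is just that shape — boundary = 27.00 mm. So its perimeter = 27.00 mm. Layer 78 is larger (110.00 vs 27.00 mm).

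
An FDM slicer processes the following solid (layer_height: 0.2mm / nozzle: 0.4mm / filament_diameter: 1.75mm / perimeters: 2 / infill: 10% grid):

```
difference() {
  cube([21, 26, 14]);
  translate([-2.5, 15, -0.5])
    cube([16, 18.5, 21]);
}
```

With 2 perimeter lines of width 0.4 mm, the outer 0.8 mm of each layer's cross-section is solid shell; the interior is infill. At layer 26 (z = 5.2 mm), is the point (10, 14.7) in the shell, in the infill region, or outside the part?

At z = 5.2 mm: the cube is present — its section is the full 21×26 rectangle; the 16×18.5 cube at (-2.5, 15) contributes its full rectangle; Taking the first minus the rest: starting from the 21×26 cube, the 16×18.5 cube at (-2.5, 15) partially overlaps it — only the 148.50 mm² overlap (of its 296.00 mm²) is removed, clipping the outline — 1 connected region. Overall, the cross-section is a single solid region. The nearest boundary edge runs (0.00, 15.00)→(13.50, 15.00); distance from the point to it = 0.30 mm. The point is inside the cross-section, 0.30 mm from the nearest boundary — within the 0.8 mm shell band (2 × 0.4).

shell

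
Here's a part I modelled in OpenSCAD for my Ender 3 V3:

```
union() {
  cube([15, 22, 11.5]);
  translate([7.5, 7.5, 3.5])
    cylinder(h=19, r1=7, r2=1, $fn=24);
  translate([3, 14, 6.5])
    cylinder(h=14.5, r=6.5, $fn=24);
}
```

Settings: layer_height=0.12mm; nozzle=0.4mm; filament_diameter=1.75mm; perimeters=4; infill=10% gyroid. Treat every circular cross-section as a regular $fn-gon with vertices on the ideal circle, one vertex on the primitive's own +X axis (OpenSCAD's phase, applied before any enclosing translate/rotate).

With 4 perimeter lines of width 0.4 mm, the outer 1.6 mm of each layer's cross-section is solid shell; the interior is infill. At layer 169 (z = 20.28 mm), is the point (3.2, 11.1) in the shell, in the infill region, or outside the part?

At z = 20.28 mm: the cube is absent (z outside [0, 11.5]); the cone at (7.5, 7.5): at t=0.883 of its height the radius interpolates to r₁+(r₂−r₁)t = 1.701, giving a regular 24-gon of that circumradius; the r=6.5 cylinder at (3, 14) gives a regular 24-gon of circumradius 6.5 (constant along its height); Combining (union): the regions partially overlap (shared area 0.27 mm²), so overlapping operands fuse into one piece — 1 connected region. Overall, the cross-section is a single solid region. The nearest boundary edge runs (4.68, 7.72)→(3.00, 7.50); distance from the point to it = 3.54 mm. The point is inside the cross-section and 3.54 mm from the nearest boundary — more than the 1.6 mm shell width (4 × 0.4), so it's in the infill interior.

infill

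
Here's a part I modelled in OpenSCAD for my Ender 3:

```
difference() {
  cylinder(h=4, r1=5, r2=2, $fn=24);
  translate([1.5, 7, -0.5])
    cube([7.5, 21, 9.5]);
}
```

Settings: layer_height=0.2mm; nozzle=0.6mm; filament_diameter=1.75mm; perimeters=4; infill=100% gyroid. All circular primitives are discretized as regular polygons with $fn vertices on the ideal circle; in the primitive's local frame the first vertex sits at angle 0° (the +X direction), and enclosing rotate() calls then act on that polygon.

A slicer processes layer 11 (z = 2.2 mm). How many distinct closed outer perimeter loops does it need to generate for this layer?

1

At z = 2.2 mm: the cone (r1=5→r2=2) has section circumradius 3.350 here — a regular 24-gon; the cube at (1.5, 7) is present — its section is the full 7.5×21 rectangle; Subtracting the remaining from the first: starting from the cone, the 7.5×21 cube at (1.5, 7) misses the remaining region (no effect) — 1 connected region. The result has 1 disconnected region.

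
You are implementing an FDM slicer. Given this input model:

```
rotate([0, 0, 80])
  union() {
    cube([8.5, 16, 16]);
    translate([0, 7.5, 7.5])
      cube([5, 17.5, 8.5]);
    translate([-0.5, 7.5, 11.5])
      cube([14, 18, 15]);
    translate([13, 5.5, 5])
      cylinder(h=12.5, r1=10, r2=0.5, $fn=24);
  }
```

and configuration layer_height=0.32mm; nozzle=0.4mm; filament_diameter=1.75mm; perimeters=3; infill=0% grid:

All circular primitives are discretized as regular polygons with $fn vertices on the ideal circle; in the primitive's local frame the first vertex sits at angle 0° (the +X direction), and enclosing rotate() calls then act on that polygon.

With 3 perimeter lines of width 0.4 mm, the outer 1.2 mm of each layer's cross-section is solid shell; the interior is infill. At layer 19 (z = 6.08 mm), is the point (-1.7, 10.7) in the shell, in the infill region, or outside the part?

infill

At z = 6.08 mm: the cube is present — its section is the full 8.5×16 rectangle; the cube at (0, 7.5) does not reach this height (z outside [7.5, 16]); the cube at (-0.5, 7.5) is not intersected at this z (z outside [11.5, 26.5]); the cone at (13, 5.5) (r1=10→r2=0.5) has section circumradius 9.179 here — a regular 24-gon; Taking the union: the regions partially overlap (shared area 48.31 mm²), so overlapping operands fuse into one piece — 1 connected region; (rotated 80° about Z; rotation is an isometry so areas/perimeters/island counts are preserved). Overall, the cross-section is a single solid region. Undo the 80° rotation: the query point maps to (10.242, 3.532) in the un-rotated model frame. The nearest boundary edge runs (6.51, -0.99)→(5.75, 0.00); distance from the point to it = 5.72 mm. The point is inside the cross-section and 5.72 mm from the nearest boundary — more than the 1.2 mm shell width (3 × 0.4), so it's in the infill interior.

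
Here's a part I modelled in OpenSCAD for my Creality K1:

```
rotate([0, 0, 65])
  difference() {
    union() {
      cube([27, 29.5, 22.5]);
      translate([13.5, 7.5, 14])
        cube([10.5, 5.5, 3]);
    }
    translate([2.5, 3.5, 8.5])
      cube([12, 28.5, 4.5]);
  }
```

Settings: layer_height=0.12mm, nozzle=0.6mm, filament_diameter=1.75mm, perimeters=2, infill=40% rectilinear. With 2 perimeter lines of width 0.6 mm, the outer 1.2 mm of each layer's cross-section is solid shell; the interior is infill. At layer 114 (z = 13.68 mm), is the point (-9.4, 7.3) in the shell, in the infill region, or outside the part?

infill

At z = 13.68 mm: the cube (footprint 27×29.5) is included at this height; the cube at (13.5, 7.5) is not intersected at this z (z outside [14, 17]); Taking the union: only the 27×29.5 cube is present, so the union is just that shape — 1 connected region; the cube at (2.5, 3.5) is not intersected at this z (z outside [8.5, 13]); Taking the first minus the rest: none of the subtracted shapes is present at this height, so the result so far is unchanged — 1 connected region; (rotated 65° about Z; rotation is an isometry so areas/perimeters/island counts are preserved). Overall, the cross-section is a single solid region. Undo the 65° rotation: the query point maps to (2.643, 11.604) in the un-rotated model frame. The nearest boundary edge runs (0.00, 29.50)→(0.00, 0.00); distance from the point to it = 2.64 mm. The point is inside the cross-section and 2.64 mm from the nearest boundary — more than the 1.2 mm shell width (2 × 0.6), so it's in the infill interior.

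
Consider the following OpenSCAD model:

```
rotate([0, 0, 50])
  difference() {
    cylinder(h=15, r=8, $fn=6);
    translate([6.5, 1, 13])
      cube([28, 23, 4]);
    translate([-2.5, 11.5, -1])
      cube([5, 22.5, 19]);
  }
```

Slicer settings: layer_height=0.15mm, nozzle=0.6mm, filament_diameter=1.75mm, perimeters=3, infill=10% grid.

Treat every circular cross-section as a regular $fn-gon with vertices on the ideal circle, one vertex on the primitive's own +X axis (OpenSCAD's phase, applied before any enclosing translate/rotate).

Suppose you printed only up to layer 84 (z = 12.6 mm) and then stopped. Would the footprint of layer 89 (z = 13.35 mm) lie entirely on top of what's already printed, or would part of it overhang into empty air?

entirely on top

Compare the two slices. At z = 12.6: the cylinder: section is a regular 6-gon, circumradius r=8 (area = (6/2)·8.000²·sin(360°/6) = 166.28 mm²); the cube at (6.5, 1) is absent (z outside [13, 17]); the 5×22.5 cube at (-2.5, 11.5) contributes its full rectangle (area 112.50 mm²); Subtracting the remaining from the first: starting from the r=8 cylinder (166.28 mm²), the 5×22.5 cube at (-2.5, 11.5) misses the remaining region (no effect) — area = 166.28 mm²; (rotated 50° about Z; rotation is an isometry so areas/perimeters/island counts are preserved). At z = 13.35: the cylinder: section is a regular 6-gon, circumradius r=8 (area = (6/2)·8.000²·sin(360°/6) = 166.28 mm²); the cube at (6.5, 1) is present — its section is the full 28×23 rectangle (area 644.00 mm²); the cube at (-2.5, 11.5) is present — its section is the full 5×22.5 rectangle (area 112.50 mm²); Subtracting the remaining from the first: starting from the r=8 cylinder (166.28 mm²), the 28×23 cube at (6.5, 1) partially overlaps it — only the 0.74 mm² overlap (of its 644.00 mm²) is removed, clipping the outline; the 5×22.5 cube at (-2.5, 11.5) misses the remaining region (no effect) — area = 165.54 mm²; (rotated 50° about Z; rotation is an isometry so areas/perimeters/island counts are preserved). Checking containment: the cross-section at z = 13.35 is a subset of the cross-section at z = 12.6.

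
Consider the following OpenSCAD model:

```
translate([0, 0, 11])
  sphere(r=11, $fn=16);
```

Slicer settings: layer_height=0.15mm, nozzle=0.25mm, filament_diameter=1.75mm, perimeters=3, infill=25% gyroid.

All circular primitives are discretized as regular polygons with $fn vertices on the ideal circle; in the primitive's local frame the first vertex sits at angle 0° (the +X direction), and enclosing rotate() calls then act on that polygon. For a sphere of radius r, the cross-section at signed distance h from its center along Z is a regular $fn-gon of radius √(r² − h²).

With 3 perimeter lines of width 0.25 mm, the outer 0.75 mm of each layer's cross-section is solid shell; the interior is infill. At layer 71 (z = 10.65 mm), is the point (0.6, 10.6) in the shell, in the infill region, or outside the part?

At z = 10.65 mm: the r=11 sphere contributes a regular 16-gon of circumradius √(11²−0.35²) = 10.994. Overall, the cross-section is a single solid region. The nearest boundary edge runs (4.21, 10.16)→(0.00, 10.99); distance from the point to it = 0.27 mm. The point is inside the cross-section, 0.27 mm from the nearest boundary — within the 0.75 mm shell band (3 × 0.25).

shell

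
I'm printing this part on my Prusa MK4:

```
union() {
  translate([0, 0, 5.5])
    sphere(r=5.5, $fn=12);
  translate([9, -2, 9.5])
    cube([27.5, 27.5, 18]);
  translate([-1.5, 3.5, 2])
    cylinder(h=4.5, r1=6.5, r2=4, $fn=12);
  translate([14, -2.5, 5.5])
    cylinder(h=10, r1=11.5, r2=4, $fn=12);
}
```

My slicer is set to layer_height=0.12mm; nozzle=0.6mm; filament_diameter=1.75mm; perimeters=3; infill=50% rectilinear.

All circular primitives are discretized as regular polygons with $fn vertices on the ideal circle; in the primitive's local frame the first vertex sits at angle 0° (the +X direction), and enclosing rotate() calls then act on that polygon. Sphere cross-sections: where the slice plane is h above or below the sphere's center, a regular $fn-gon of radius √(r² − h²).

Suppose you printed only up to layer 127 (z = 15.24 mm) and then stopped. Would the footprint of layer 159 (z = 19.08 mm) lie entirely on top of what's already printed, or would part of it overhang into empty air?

Compare the two slices. At z = 15.24: the sphere is absent (|z−center|=9.740 > r=5.5); the 27.5×27.5 cube at (9, -2) contributes its full rectangle (area 756.25 mm²); the cone at (-1.5, 3.5) is absent (z outside [2, 6.5]); the cone at (14, -2.5): at t=0.974 of its height the radius interpolates to r₁+(r₂−r₁)t = 4.195, giving a regular 12-gon of that circumradius (area = (12/2)·4.195²·sin(360°/12) = 52.79 mm²); Taking the union: the regions partially overlap — summed areas 809.04 mm² minus the doubly-counted overlap 22.27 mm² gives 786.78 mm² — area = 786.78 mm². At z = 19.08: the sphere does not reach this height (|z−center|=13.580 > r=5.5); the 27.5×27.5 cube at (9, -2) contributes its full rectangle (area 756.25 mm²); the cone at (-1.5, 3.5) is absent (z outside [2, 6.5]); the cone at (14, -2.5) is absent (z outside [5.5, 15.5]); Taking the union: only the 27.5×27.5 cube at (9, -2) is present, so the union is just that shape — area = 756.25 mm². Checking containment: the cross-section at z = 19.08 is a subset of the cross-section at z = 15.24.

entirely on top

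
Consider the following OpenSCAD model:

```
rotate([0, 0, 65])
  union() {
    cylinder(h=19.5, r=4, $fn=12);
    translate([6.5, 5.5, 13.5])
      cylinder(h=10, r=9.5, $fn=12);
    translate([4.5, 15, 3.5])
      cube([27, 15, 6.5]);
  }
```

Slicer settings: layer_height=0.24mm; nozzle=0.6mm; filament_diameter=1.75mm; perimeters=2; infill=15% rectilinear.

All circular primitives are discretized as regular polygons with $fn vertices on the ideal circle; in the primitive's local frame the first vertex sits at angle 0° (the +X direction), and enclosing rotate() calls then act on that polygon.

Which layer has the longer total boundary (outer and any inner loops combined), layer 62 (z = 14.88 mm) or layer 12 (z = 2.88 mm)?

layer 62 (z = 14.88 mm)

Layer 62 (z = 14.88): the r=4 cylinder gives a regular 12-gon of circumradius 4 (constant along its height) (perimeter = 2·12·4.000·sin(180°/12) = 24.85 mm); the r=9.5 cylinder at (6.5, 5.5) gives a regular 12-gon of circumradius 9.5 (constant along its height) (perimeter = 2·12·9.500·sin(180°/12) = 59.01 mm); the cube at (4.5, 15) is absent (z outside [3.5, 10]); Merging all regions: the regions partially overlap (shared area 27.91 mm²), so the edge portions inside another operand are dropped and the merged outline is re-measured after clipping — boundary = 63.51 mm; (rotated 65° about Z; rotation is an isometry so areas/perimeters/island counts are preserved). So its perimeter = 63.51 mm. Layer 12 (z = 2.88): the cylinder: section is a regular 12-gon, circumradius r=4 (perimeter = 2·12·4.000·sin(180°/12) = 24.85 mm); the cylinder at (6.5, 5.5) is not intersected at this z (z outside [13.5, 23.5]); the cube at (4.5, 15) is absent (z outside [3.5, 10]); Merging all regions: only the r=4 cylinder is present, so the union is just that shape — boundary = 24.85 mm; (whole slice rotated 65° about Z — lengths, areas and connectivity unchanged). So its perimeter = 24.85 mm. Layer 62 is larger (63.51 vs 24.85 mm).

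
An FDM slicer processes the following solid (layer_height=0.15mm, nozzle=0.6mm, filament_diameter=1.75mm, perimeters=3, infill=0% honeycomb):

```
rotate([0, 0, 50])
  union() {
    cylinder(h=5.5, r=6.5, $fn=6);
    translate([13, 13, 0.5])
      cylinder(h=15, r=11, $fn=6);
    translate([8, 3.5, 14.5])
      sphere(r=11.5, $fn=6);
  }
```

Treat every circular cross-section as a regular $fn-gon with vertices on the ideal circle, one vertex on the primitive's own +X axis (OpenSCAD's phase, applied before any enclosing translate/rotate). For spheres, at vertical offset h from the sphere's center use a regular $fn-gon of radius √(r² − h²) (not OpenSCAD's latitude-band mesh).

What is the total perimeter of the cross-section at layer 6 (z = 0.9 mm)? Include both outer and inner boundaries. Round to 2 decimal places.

At z = 0.9 mm: the cylinder: section is a regular 6-gon, circumradius r=6.5 (perimeter = 2·6·6.500·sin(180°/6) = 39.00 mm); the r=11 cylinder at (13, 13) gives a regular 6-gon of circumradius 11 (constant along its height) (perimeter = 2·6·11.000·sin(180°/6) = 66.00 mm); the sphere at (8, 3.5) is absent (|z−center|=13.600 > r=11.5); Merging all regions: the 2 present regions are separate (no shared area or edge), so areas and boundary lengths simply add and each stays a separate island — boundary = 105.00 mm; (rotated 50° about Z; rotation is an isometry so areas/perimeters/island counts are preserved). Overall, the cross-section has 2 separate islands. Total boundary length (outer) = 105.00 mm.

105.00 mm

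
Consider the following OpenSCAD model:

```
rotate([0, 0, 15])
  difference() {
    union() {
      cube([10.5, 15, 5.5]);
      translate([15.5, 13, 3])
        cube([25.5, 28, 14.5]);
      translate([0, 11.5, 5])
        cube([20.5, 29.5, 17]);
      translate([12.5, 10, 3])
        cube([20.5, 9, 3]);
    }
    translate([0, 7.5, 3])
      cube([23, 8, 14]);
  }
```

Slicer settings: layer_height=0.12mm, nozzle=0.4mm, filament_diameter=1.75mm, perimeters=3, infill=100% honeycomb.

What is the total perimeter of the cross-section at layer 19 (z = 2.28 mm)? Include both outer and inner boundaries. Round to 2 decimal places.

51.00 mm

At z = 2.28 mm: the cube (footprint 10.5×15) is included at this height (perimeter 51.00 mm); the cube at (15.5, 13) does not reach this height (z outside [3, 17.5]); the cube at (0, 11.5) is not intersected at this z (z outside [5, 22]); the cube at (12.5, 10) is not intersected at this z (z outside [3, 6]); Combining (union): only the 10.5×15 cube is present, so the union is just that shape — boundary = 51.00 mm; the cube at (0, 7.5) does not reach this height (z outside [3, 17]); Subtracting the remaining from the first: none of the subtracted shapes is present at this height, so the result so far is unchanged — boundary = 51.00 mm; (rotated 15° about Z; rotation is an isometry so areas/perimeters/island counts are preserved). Overall, the cross-section is a single solid region. Total boundary length (outer) = 51.00 mm.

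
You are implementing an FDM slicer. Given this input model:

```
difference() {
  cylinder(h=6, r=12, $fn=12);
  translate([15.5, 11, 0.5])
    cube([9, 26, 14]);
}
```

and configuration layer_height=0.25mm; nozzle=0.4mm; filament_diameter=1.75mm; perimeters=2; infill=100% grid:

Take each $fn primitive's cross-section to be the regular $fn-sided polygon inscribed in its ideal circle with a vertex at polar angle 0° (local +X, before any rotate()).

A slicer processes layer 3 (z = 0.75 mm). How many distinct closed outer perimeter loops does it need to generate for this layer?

At z = 0.75 mm: the r=12 cylinder contributes a regular 12-gon of circumradius 12; the cube at (15.5, 11) (footprint 9×26) is included at this height; Taking the first minus the rest: starting from the r=12 cylinder, the 9×26 cube at (15.5, 11) misses the remaining region (no effect) — 1 connected region. The result has 1 disconnected region.

1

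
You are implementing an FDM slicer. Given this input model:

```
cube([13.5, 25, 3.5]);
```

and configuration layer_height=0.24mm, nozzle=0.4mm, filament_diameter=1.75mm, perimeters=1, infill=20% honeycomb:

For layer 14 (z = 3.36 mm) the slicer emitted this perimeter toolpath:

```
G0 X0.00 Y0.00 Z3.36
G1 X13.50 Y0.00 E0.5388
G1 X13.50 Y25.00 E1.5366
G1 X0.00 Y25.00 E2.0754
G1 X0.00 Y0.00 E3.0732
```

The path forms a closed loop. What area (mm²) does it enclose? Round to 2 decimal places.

Apply the shoelace formula to the sequence of (X, Y) vertices; enclosed area = 337.50 mm².

337.50 mm²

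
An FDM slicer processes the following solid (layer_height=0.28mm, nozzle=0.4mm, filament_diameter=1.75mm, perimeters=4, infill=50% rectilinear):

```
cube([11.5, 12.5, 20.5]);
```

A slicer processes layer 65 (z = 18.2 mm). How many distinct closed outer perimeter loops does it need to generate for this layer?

At z = 18.2 mm: the cube (footprint 11.5×12.5) is included at this height. The result has 1 disconnected region.

1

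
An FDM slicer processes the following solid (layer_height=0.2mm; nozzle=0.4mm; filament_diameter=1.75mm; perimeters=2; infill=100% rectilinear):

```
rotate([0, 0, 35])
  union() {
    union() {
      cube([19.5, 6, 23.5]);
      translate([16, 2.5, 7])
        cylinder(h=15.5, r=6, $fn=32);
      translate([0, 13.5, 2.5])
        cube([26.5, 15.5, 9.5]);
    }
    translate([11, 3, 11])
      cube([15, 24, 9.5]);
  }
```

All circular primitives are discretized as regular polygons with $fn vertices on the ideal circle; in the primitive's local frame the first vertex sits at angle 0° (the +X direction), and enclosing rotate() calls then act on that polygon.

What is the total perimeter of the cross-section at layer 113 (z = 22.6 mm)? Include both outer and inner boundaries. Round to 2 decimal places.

At z = 22.6 mm: the cube is present — its section is the full 19.5×6 rectangle (perimeter 51.00 mm); the cylinder at (16, 2.5) is absent (z outside [7, 22.5]); the cube at (0, 13.5) does not reach this height (z outside [2.5, 12]); Merging all regions: only the 19.5×6 cube is present, so the union is just that shape — boundary = 51.00 mm; the cube at (11, 3) is not intersected at this z (z outside [11, 20.5]); Taking the union: only that combined region is present, so the union is just that shape — boundary = 51.00 mm; (rotated 35° about Z; rotation is an isometry so areas/perimeters/island counts are preserved). Overall, the cross-section is a single solid region. Total boundary length (outer) = 51.00 mm.

51.00 mm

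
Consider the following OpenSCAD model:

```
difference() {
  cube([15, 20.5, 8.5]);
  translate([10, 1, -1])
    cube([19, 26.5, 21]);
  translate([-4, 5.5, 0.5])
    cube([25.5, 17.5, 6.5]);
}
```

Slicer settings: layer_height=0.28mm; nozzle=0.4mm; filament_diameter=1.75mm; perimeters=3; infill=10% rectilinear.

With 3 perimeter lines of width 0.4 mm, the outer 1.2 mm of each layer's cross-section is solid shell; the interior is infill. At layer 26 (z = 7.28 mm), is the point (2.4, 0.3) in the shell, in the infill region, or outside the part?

At z = 7.28 mm: the cube is present — its section is the full 15×20.5 rectangle; the 19×26.5 cube at (10, 1) contributes its full rectangle; the cube at (-4, 5.5) is absent (z outside [0.5, 7]); After the difference (first − rest): starting from the 15×20.5 cube, the 19×26.5 cube at (10, 1) partially overlaps it — only the 97.50 mm² overlap (of its 503.50 mm²) is removed, clipping the outline — 1 connected region. Overall, the cross-section is a single solid region. The nearest boundary edge runs (15.00, 0.00)→(0.00, 0.00); distance from the point to it = 0.30 mm. The point is inside the cross-section, 0.30 mm from the nearest boundary — within the 1.2 mm shell band (3 × 0.4).

shell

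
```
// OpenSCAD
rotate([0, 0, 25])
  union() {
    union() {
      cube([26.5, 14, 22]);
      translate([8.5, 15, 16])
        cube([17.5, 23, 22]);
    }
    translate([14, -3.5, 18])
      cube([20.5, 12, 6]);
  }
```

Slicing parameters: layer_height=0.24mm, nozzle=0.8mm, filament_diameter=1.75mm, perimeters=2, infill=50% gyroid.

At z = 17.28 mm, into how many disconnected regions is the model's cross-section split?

At z = 17.28 mm: the cube is present — its section is the full 26.5×14 rectangle; the cube at (8.5, 15) (footprint 17.5×23) is included at this height; Merging all regions: the 2 present regions are separate (no shared area or edge), so areas and boundary lengths simply add and each stays a separate island — 2 connected regions; the cube at (14, -3.5) does not reach this height (z outside [18, 24]); Combining (union): only the result so far is present, so the union is just that shape — 2 connected regions; (rotated 25° about Z; rotation is an isometry so areas/perimeters/island counts are preserved). The result has 2 disconnected regions.

2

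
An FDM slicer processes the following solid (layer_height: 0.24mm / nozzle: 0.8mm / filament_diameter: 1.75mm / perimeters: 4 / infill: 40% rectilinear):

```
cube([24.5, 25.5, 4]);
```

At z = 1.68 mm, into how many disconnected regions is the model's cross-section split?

At z = 1.68 mm: the cube (footprint 24.5×25.5) is included at this height. The result has 1 disconnected region.

1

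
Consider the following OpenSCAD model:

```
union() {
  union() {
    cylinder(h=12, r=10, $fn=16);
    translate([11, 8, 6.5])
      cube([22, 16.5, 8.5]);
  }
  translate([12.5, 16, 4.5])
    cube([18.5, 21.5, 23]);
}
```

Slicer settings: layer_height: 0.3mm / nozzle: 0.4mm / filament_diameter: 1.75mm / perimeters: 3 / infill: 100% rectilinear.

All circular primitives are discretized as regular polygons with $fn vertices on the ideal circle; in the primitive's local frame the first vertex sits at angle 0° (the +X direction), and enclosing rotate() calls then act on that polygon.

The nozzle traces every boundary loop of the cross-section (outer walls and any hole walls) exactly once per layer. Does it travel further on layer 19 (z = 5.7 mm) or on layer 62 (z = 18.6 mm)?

Layer 19 (z = 5.7): the cylinder: section is a regular 16-gon, circumradius r=10 (perimeter = 2·16·10.000·sin(180°/16) = 62.43 mm); the cube at (11, 8) is absent (z outside [6.5, 15]); Combining (union): only the r=10 cylinder is present, so the union is just that shape — boundary = 62.43 mm; the cube at (12.5, 16) (footprint 18.5×21.5) is included at this height (perimeter 80.00 mm); Taking the union: the 2 present regions are separate (no shared area or edge), so areas and boundary lengths simply add and each stays a separate island — boundary = 142.43 mm. So its perimeter = 142.43 mm. Layer 62 (z = 18.6): the cylinder is absent (z outside [0, 12]); the cube at (11, 8) does not reach this height (z outside [6.5, 15]); Taking the union: nothing is present at this height; the cube at (12.5, 16) is present — its section is the full 18.5×21.5 rectangle (perimeter 80.00 mm); Merging all regions: only the 18.5×21.5 cube at (12.5, 16) is present, so the union is just that shape — boundary = 80.00 mm. So its perimeter = 80.00 mm. Layer 19 is larger (142.43 vs 80.00 mm).

layer 19 (z = 5.7 mm)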